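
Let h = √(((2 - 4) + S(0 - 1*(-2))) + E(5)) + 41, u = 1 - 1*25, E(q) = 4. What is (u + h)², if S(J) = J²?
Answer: (17 + √6)² ≈ 378.28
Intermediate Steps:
u = -24 (u = 1 - 25 = -24)
h = 41 + √6 (h = √(((2 - 4) + (0 - 1*(-2))²) + 4) + 41 = √((-2 + (0 + 2)²) + 4) + 41 = √((-2 + 2²) + 4) + 41 = √((-2 + 4) + 4) + 41 = √(2 + 4) + 41 = √6 + 41 = 41 + √6 ≈ 43.449)
(u + h)² = (-24 + (41 + √6))² = (17 + √6)²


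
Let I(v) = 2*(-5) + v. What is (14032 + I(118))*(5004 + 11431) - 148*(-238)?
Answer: 232426124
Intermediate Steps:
I(v) = -10 + v
(14032 + I(118))*(5004 + 11431) - 148*(-238) = (14032 + (-10 + 118))*(5004 + 11431) - 148*(-238) = (14032 + 108)*16435 - 1*(-35224) = 14140*16435 + 35224 = 232390900 + 35224 = 232426124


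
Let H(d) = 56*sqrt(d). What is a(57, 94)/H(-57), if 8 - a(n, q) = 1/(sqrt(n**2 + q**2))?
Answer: I*sqrt(57)*(-96680 + sqrt(12085))/38575320 ≈ -0.0189*I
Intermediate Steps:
a(n, q) = 8 - 1/sqrt(n**2 + q**2) (a(n, q) = 8 - 1/(sqrt(n**2 + q**2)) = 8 - 1/sqrt(n**2 + q**2))
a(57, 94)/H(-57) = (8 - 1/sqrt(57**2 + 94**2))/((56*sqrt(-57))) = (8 - 1/sqrt(3249 + 8836))/((56*(I*sqrt(57)))) = (8 - 1/sqrt(12085))/((56*I*sqrt(57))) = (8 - sqrt(12085)/12085)*(-I*sqrt(57)/3192) = -I*sqrt(57)*(8 - sqrt(12085)/12085)/3192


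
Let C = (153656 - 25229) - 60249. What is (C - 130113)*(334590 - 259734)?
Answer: -4636206360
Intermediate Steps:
C = 68178 (C = 128427 - 60249 = 68178)
(C - 130113)*(334590 - 259734) = (68178 - 130113)*(334590 - 259734) = -61935*74856 = -4636206360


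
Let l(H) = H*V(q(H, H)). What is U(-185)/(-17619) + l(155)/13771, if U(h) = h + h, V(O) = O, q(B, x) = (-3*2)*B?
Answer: -2534683580/242631249 ≈ -10.447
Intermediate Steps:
q(B, x) = -6*B
U(h) = 2*h
l(H) = -6*H² (l(H) = H*(-6*H) = -6*H²)
U(-185)/(-17619) + l(155)/13771 = (2*(-185))/(-17619) - 6*155²/13771 = -370*(-1/17619) - 6*24025*(1/13771) = 370/17619 - 144150*1/13771 = 370/17619 - 144150/13771 = -2534683580/242631249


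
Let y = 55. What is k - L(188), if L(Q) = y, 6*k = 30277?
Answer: 29947/6 ≈ 4991.2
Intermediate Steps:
k = 30277/6 (k = (⅙)*30277 = 30277/6 ≈ 5046.2)
L(Q) = 55
k - L(188) = 30277/6 - 1*55 = 30277/6 - 55 = 29947/6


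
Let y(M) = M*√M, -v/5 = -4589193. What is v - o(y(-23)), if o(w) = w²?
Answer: 22958132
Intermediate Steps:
v = 22945965 (v = -5*(-4589193) = 22945965)
y(M) = M^(3/2)
v - o(y(-23)) = 22945965 - ((-23)^(3/2))² = 22945965 - (-23*I*√23)² = 22945965 - 1*(-12167) = 22945965 + 12167 = 22958132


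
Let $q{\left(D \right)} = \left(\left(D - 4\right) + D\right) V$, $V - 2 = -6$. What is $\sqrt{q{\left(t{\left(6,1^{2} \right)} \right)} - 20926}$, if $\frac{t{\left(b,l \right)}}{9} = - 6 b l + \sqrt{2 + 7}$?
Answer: $i \sqrt{18534} \approx 136.14 i$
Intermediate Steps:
$t{\left(b,l \right)} = 27 - 54 b l$ ($t{\left(b,l \right)} = 9 \left(- 6 b l + \sqrt{2 + 7}\right) = 9 \left(- 6 b l + \sqrt{9}\right) = 9 \left(- 6 b l + 3\right) = 9 \left(3 - 6 b l\right) = 27 - 54 b l$)
$V = -4$ ($V = 2 - 6 = -4$)
$q{\left(D \right)} = 16 - 8 D$ ($q{\left(D \right)} = \left(\left(D - 4\right) + D\right) \left(-4\right) = \left(\left(-4 + D\right) + D\right) \left(-4\right) = \left(-4 + 2 D\right) \left(-4\right) = 16 - 8 D$)
$\sqrt{q{\left(t{\left(6,1^{2} \right)} \right)} - 20926} = \sqrt{\left(16 - 8 \left(27 - 324 \cdot 1^{2}\right)\right) - 20926} = \sqrt{\left(16 - 8 \left(27 - 324 \cdot 1\right)\right) - 20926} = \sqrt{\left(16 - 8 \left(27 - 324\right)\right) - 20926} = \sqrt{\left(16 - -2376\right) - 20926} = \sqrt{\left(16 + 2376\right) - 20926} = \sqrt{2392 - 20926} = \sqrt{-18534} = i \sqrt{18534}$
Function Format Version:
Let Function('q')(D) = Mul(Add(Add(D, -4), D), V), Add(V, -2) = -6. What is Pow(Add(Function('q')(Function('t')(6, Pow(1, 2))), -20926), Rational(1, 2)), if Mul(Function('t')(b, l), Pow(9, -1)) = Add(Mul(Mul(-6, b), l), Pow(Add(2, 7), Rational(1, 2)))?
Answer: Mul(I, Pow(18534, Rational(1, 2))) ≈ Mul(136.14, I)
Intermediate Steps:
Function('t')(b, l) = Add(27, Mul(-54, b, l)) (Function('t')(b, l) = Mul(9, Add(Mul(Mul(-6, b), l), Pow(Add(2, 7), Rational(1, 2)))) = Mul(9, Add(Mul(-6, b, l), Pow(9, Rational(1, 2)))) = Mul(9, Add(Mul(-6, b, l), 3)) = Mul(9, Add(3, Mul(-6, b, l))) = Add(27, Mul(-54, b, l)))
V = -4 (V = Add(2, -6) = -4)
Function('q')(D) = Add(16, Mul(-8, D)) (Function('q')(D) = Mul(Add(Add(D, -4), D), -4) = Mul(Add(Add(-4, D), D), -4) = Mul(Add(-4, Mul(2, D)), -4) = Add(16, Mul(-8, D)))
Pow(Add(Function('q')(Function('t')(6, Pow(1, 2))), -20926), Rational(1, 2)) = Pow(Add(Add(16, Mul(-8, Add(27, Mul(-54, 6, Pow(1, 2))))), -20926), Rational(1, 2)) = Pow(Add(Add(16, Mul(-8, Add(27, Mul(-54, 6, 1)))), -20926), Rational(1, 2)) = Pow(Add(Add(16, Mul(-8, Add(27, -324))), -20926), Rational(1, 2)) = Pow(Add(Add(16, Mul(-8, -297)), -20926), Rational(1, 2)) = Pow(Add(Add(16, 2376), -20926), Rational(1, 2)) = Pow(Add(2392, -20926), Rational(1, 2)) = Pow(-18534, Rational(1, 2)) = Mul(I, Pow(18534, Rational(1, 2)))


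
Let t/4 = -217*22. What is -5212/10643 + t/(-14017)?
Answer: 130182124/149182931 ≈ 0.87263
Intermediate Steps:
t = -19096 (t = 4*(-217*22) = 4*(-4774) = -19096)
-5212/10643 + t/(-14017) = -5212/10643 - 19096/(-14017) = -5212*1/10643 - 19096*(-1/14017) = -5212/10643 + 19096/14017 = 130182124/149182931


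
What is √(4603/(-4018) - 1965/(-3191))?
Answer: I*√1777418418586/1831634 ≈ 0.72787*I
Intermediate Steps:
√(4603/(-4018) - 1965/(-3191)) = √(4603*(-1/4018) - 1965*(-1/3191)) = √(-4603/4018 + 1965/3191) = √(-6792803/12821438) = I*√1777418418586/1831634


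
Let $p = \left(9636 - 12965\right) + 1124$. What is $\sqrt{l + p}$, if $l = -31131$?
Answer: $6 i \sqrt{926} \approx 182.58 i$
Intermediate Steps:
$p = -2205$ ($p = -3329 + 1124 = -2205$)
$\sqrt{l + p} = \sqrt{-31131 - 2205} = \sqrt{-33336} = 6 i \sqrt{926}$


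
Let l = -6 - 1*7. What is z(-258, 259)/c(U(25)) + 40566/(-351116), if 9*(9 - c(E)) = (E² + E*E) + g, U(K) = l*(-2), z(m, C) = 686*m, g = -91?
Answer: 69905249949/51789610 ≈ 1349.8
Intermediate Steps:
l = -13 (l = -6 - 7 = -13)
U(K) = 26 (U(K) = -13*(-2) = 26)
c(E) = 172/9 - 2*E²/9 (c(E) = 9 - ((E² + E*E) - 91)/9 = 9 - ((E² + E²) - 91)/9 = 9 - (2*E² - 91)/9 = 9 - (-91 + 2*E²)/9 = 9 + (91/9 - 2*E²/9) = 172/9 - 2*E²/9)
z(-258, 259)/c(U(25)) + 40566/(-351116) = (686*(-258))/(172/9 - 2/9*26²) + 40566/(-351116) = -176988/(172/9 - 2/9*676) + 40566*(-1/351116) = -176988/(172/9 - 1352/9) - 20283/175558 = -176988/(-1180/9) - 20283/175558 = -176988*(-9/1180) - 20283/175558 = 398223/295 - 20283/175558 = 69905249949/51789610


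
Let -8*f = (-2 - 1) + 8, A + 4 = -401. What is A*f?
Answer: 2025/8 ≈ 253.13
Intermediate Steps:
A = -405 (A = -4 - 401 = -405)
f = -5/8 (f = -((-2 - 1) + 8)/8 = -(-3 + 8)/8 = -⅛*5 = -5/8 ≈ -0.62500)
A*f = -405*(-5/8) = 2025/8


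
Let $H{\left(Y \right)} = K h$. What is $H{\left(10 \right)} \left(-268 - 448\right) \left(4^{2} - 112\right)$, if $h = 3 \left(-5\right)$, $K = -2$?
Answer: $2062080$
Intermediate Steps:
$h = -15$
$H{\left(Y \right)} = 30$ ($H{\left(Y \right)} = \left(-2\right) \left(-15\right) = 30$)
$H{\left(10 \right)} \left(-268 - 448\right) \left(4^{2} - 112\right) = 30 \left(-268 - 448\right) \left(4^{2} - 112\right) = 30 \left(- 716 \left(16 - 112\right)\right) = 30 \left(\left(-716\right) \left(-96\right)\right) = 30 \cdot 68736 = 2062080$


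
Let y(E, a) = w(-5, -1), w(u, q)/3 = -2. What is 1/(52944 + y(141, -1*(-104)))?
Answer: 1/52938 ≈ 1.8890e-5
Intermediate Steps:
w(u, q) = -6 (w(u, q) = 3*(-2) = -6)
y(E, a) = -6
1/(52944 + y(141, -1*(-104))) = 1/(52944 - 6) = 1/52938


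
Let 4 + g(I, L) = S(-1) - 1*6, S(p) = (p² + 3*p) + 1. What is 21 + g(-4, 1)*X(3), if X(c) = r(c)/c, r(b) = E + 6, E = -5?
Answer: 52/3 ≈ 17.333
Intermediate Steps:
S(p) = 1 + p² + 3*p
r(b) = 1 (r(b) = -5 + 6 = 1)
X(c) = 1/c
g(I, L) = -11 (g(I, L) = -4 + ((1 + (-1)² + 3*(-1)) - 1*6) = -4 + ((1 + 1 - 3) - 6) = -4 + (-1 - 6) = -4 - 7 = -11)
21 + g(-4, 1)*X(3) = 21 - 11/3 = 52/3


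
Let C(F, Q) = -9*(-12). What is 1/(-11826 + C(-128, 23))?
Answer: -1/11718 ≈ -8.5339e-5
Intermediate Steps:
C(F, Q) = 108
1/(-11826 + C(-128, 23)) = 1/(-11826 + 108) = 1/(-11718) = -1/11718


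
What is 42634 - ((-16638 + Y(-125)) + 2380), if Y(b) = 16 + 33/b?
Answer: 7109533/125 ≈ 56876.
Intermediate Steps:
42634 - ((-16638 + Y(-125)) + 2380) = 42634 - ((-16638 + (16 + 33/(-125))) + 2380) = 42634 - ((-16638 + (16 + 33*(-1/125))) + 2380) = 42634 - ((-16638 + (16 - 33/125)) + 2380) = 42634 - ((-16638 + 1967/125) + 2380) = 42634 - (-2077783/125 + 2380) = 42634 - 1*(-1780283/125) = 42634 + 1780283/125 = 7109533/125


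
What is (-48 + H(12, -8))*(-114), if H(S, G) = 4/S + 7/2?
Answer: 5035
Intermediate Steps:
H(S, G) = 7/2 + 4/S (H(S, G) = 4/S + 7*(½) = 4/S + 7/2 = 7/2 + 4/S)
(-48 + H(12, -8))*(-114) = (-48 + (7/2 + 4/12))*(-114) = (-48 + (7/2 + 4*(1/12)))*(-114) = (-48 + (7/2 + ⅓))*(-114) = (-48 + 23/6)*(-114) = -265/6*(-114) = 5035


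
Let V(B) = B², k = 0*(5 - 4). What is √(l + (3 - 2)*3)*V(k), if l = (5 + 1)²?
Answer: 0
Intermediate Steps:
l = 36 (l = 6² = 36)
k = 0 (k = 0*1 = 0)
√(l + (3 - 2)*3)*V(k) = √(36 + (3 - 2)*3)*0² = √(36 + 1*3)*0 = √(36 + 3)*0 = √39*0 = 0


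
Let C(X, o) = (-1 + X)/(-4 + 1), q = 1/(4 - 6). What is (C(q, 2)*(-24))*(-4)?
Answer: 48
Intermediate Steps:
q = -1/2 (q = 1/(-2) = -1/2 ≈ -0.50000)
C(X, o) = 1/3 - X/3 (C(X, o) = (-1 + X)/(-3) = (-1 + X)*(-1/3) = 1/3 - X/3)
(C(q, 2)*(-24))*(-4) = ((1/3 - 1/3*(-1/2))*(-24))*(-4) = ((1/3 + 1/6)*(-24))*(-4) = ((1/2)*(-24))*(-4) = -12*(-4) = 48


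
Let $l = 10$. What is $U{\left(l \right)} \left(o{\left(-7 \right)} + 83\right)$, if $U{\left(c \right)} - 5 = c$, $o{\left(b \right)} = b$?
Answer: $1140$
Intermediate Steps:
$U{\left(c \right)} = 5 + c$
$U{\left(l \right)} \left(o{\left(-7 \right)} + 83\right) = \left(5 + 10\right) \left(-7 + 83\right) = 15 \cdot 76 = 1140$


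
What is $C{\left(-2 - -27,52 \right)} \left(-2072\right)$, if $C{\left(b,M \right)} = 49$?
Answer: $-101528$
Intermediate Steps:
$C{\left(-2 - -27,52 \right)} \left(-2072\right) = 49 \left(-2072\right) = -101528$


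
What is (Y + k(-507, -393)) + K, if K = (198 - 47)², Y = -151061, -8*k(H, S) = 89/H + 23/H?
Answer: -65027806/507 ≈ -1.2826e+5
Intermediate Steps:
k(H, S) = -14/H (k(H, S) = -(89/H + 23/H)/8 = -14/H)
K = 22801 (K = 151² = 22801)
(Y + k(-507, -393)) + K = (-151061 - 14/(-507)) + 22801 = (-151061 - 14*(-1/507)) + 22801 = (-151061 + 14/507) + 22801 = -76587913/507 + 22801 = -65027806/507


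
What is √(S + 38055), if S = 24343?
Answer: √62398 ≈ 249.80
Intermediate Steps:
√(S + 38055) = √(24343 + 38055) = √62398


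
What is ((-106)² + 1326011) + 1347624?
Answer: 2684871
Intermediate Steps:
((-106)² + 1326011) + 1347624 = (11236 + 1326011) + 1347624 = 1337247 + 1347624 = 2684871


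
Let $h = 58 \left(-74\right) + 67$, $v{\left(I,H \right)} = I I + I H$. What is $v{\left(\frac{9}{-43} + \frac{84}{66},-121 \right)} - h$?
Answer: $\frac{916719835}{223729} \approx 4097.5$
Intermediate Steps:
$v{\left(I,H \right)} = I^{2} + H I$
$h = -4225$ ($h = -4292 + 67 = -4225$)
$v{\left(\frac{9}{-43} + \frac{84}{66},-121 \right)} - h = \left(\frac{9}{-43} + \frac{84}{66}\right) \left(-121 + \left(\frac{9}{-43} + \frac{84}{66}\right)\right) - -4225 = \left(9 \left(- \frac{1}{43}\right) + 84 \cdot \frac{1}{66}\right) \left(-121 + \left(9 \left(- \frac{1}{43}\right) + 84 \cdot \frac{1}{66}\right)\right) + 4225 = \left(- \frac{9}{43} + \frac{14}{11}\right) \left(-121 + \left(- \frac{9}{43} + \frac{14}{11}\right)\right) + 4225 = \frac{503 \left(-121 + \frac{503}{473}\right)}{473} + 4225 = \frac{503}{473} \left(- \frac{56730}{473}\right) + 4225 = - \frac{28535190}{223729} + 4225 = \frac{916719835}{223729}$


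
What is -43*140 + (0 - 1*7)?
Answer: -6027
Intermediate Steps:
-43*140 + (0 - 1*7) = -6020 + (0 - 7) = -6020 - 7 = -6027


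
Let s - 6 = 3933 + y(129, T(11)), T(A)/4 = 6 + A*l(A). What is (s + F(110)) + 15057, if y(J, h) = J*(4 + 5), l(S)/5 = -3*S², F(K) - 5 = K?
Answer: 20272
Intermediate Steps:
F(K) = 5 + K
l(S) = -15*S² (l(S) = 5*(-3*S²) = -15*S²)
T(A) = 24 - 60*A³ (T(A) = 4*(6 + A*(-15*A²)) = 4*(6 - 15*A³) = 24 - 60*A³)
y(J, h) = 9*J (y(J, h) = J*9 = 9*J)
s = 5100 (s = 6 + (3933 + 9*129) = 6 + (3933 + 1161) = 6 + 5094 = 5100)
(s + F(110)) + 15057 = (5100 + (5 + 110)) + 15057 = (5100 + 115) + 15057 = 5215 + 15057 = 20272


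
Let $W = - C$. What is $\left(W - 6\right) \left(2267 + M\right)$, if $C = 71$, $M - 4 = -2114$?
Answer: $-12089$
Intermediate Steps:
$M = -2110$ ($M = 4 - 2114 = -2110$)
$W = -71$ ($W = \left(-1\right) 71 = -71$)
$\left(W - 6\right) \left(2267 + M\right) = \left(-71 - 6\right) \left(2267 - 2110\right) = \left(-77\right) 157 = -12089$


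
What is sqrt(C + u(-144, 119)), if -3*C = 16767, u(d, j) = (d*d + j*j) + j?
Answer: sqrt(29427) ≈ 171.54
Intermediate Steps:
u(d, j) = j + d**2 + j**2 (u(d, j) = (d**2 + j**2) + j = j + d**2 + j**2)
C = -5589 (C = -1/3*16767 = -5589)
sqrt(C + u(-144, 119)) = sqrt(-5589 + (119 + (-144)**2 + 119**2)) = sqrt(-5589 + (119 + 20736 + 14161)) = sqrt(-5589 + 35016) = sqrt(29427)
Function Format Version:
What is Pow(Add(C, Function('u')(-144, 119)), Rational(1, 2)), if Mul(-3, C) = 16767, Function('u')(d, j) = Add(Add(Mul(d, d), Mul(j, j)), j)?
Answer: Pow(29427, Rational(1, 2)) ≈ 171.54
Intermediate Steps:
Function('u')(d, j) = Add(j, Pow(d, 2), Pow(j, 2)) (Function('u')(d, j) = Add(Add(Pow(d, 2), Pow(j, 2)), j) = Add(j, Pow(d, 2), Pow(j, 2)))
C = -5589 (C = Mul(Rational(-1, 3), 16767) = -5589)
Pow(Add(C, Function('u')(-144, 119)), Rational(1, 2)) = Pow(Add(-5589, Add(119, Pow(-144, 2), Pow(119, 2))), Rational(1, 2)) = Pow(Add(-5589, Add(119, 20736, 14161)), Rational(1, 2)) = Pow(Add(-5589, 35016), Rational(1, 2)) = Pow(29427, Rational(1, 2))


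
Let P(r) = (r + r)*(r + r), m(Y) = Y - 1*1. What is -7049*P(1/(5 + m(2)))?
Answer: -7049/9 ≈ -783.22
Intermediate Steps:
m(Y) = -1 + Y (m(Y) = Y - 1 = -1 + Y)
P(r) = 4*r² (P(r) = (2*r)*(2*r) = 4*r²)
-7049*P(1/(5 + m(2))) = -28196*(1/(5 + (-1 + 2)))² = -28196*(1/(5 + 1))² = -28196*(1/6)² = -28196*(⅙)² = -28196/36 = -7049*⅑ = -7049/9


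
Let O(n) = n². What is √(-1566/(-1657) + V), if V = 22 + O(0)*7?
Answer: 2*√15749785/1657 ≈ 4.7901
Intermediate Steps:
V = 22 (V = 22 + 0²*7 = 22 + 0*7 = 22 + 0 = 22)
√(-1566/(-1657) + V) = √(-1566/(-1657) + 22) = √(-1566*(-1/1657) + 22) = √(1566/1657 + 22) = √(38020/1657) = 2*√15749785/1657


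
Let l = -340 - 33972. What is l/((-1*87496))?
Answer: 4289/10937 ≈ 0.39216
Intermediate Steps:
l = -34312
l/((-1*87496)) = -34312/((-1*87496)) = -34312/(-87496) = -34312*(-1/87496) = 4289/10937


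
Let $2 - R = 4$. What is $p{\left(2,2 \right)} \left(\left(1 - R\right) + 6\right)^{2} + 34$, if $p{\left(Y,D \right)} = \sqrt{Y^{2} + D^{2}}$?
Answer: $34 + 162 \sqrt{2} \approx 263.1$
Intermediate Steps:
$R = -2$ ($R = 2 - 4 = -2$)
$p{\left(Y,D \right)} = \sqrt{D^{2} + Y^{2}}$
$p{\left(2,2 \right)} \left(\left(1 - R\right) + 6\right)^{2} + 34 = \sqrt{2^{2} + 2^{2}} \left(\left(1 - -2\right) + 6\right)^{2} + 34 = \sqrt{4 + 4} \left(\left(1 + 2\right) + 6\right)^{2} + 34 = \sqrt{8} \left(3 + 6\right)^{2} + 34 = 2 \sqrt{2} \cdot 9^{2} + 34 = 2 \sqrt{2} \cdot 81 + 34 = 162 \sqrt{2} + 34 = 34 + 162 \sqrt{2}$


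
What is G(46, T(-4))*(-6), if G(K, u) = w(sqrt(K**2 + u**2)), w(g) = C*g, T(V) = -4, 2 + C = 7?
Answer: -60*sqrt(533) ≈ -1385.2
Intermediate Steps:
C = 5 (C = -2 + 7 = 5)
w(g) = 5*g
G(K, u) = 5*sqrt(K**2 + u**2)
G(46, T(-4))*(-6) = (5*sqrt(46**2 + (-4)**2))*(-6) = (5*sqrt(2116 + 16))*(-6) = (5*sqrt(2132))*(-6) = (5*(2*sqrt(533)))*(-6) = (10*sqrt(533))*(-6) = -60*sqrt(533)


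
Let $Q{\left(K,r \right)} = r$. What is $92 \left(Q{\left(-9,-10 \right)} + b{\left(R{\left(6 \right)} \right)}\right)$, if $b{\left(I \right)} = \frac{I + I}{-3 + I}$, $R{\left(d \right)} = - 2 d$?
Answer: $- \frac{3864}{5} \approx -772.8$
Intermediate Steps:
$b{\left(I \right)} = \frac{2 I}{-3 + I}$
$92 \left(Q{\left(-9,-10 \right)} + b{\left(R{\left(6 \right)} \right)}\right) = 92 \left(-10 + \frac{2 \left(\left(-2\right) 6\right)}{-3 - 12}\right) = 92 \left(-10 + 2 \left(-12\right) \frac{1}{-3 - 12}\right) = 92 \left(-10 + 2 \left(-12\right) \frac{1}{-15}\right) = 92 \left(-10 + 2 \left(-12\right) \left(- \frac{1}{15}\right)\right) = 92 \left(-10 + \frac{8}{5}\right) = 92 \left(- \frac{42}{5}\right) = - \frac{3864}{5}$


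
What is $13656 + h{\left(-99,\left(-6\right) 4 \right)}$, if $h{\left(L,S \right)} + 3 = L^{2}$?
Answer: $23454$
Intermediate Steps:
$h{\left(L,S \right)} = -3 + L^{2}$
$13656 + h{\left(-99,\left(-6\right) 4 \right)} = 13656 - \left(3 - \left(-99\right)^{2}\right) = 13656 + \left(-3 + 9801\right) = 13656 + 9798 = 23454$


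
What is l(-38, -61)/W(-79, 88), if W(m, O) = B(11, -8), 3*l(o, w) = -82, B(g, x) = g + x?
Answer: -82/9 ≈ -9.1111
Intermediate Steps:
l(o, w) = -82/3 (l(o, w) = (1/3)*(-82) = -82/3)
W(m, O) = 3 (W(m, O) = 11 - 8 = 3)
l(-38, -61)/W(-79, 88) = -82/3/3 = -82/3*1/3 = -82/9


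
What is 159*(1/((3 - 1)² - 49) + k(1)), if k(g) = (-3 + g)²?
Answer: 9487/15 ≈ 632.47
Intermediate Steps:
159*(1/((3 - 1)² - 49) + k(1)) = 159*(1/((3 - 1)² - 49) + (-3 + 1)²) = 159*(1/(2² - 49) + (-2)²) = 159*(1/(4 - 49) + 4) = 159*(1/(-45) + 4) = 159*(-1/45 + 4) = 159*(179/45) = 9487/15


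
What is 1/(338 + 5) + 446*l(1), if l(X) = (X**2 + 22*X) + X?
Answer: 3671473/343 ≈ 10704.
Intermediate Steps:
l(X) = X**2 + 23*X
1/(338 + 5) + 446*l(1) = 1/(338 + 5) + 446*(1*(23 + 1)) = 1/343 + 446*(1*24) = 1/343 + 446*24 = 1/343 + 10704 = 3671473/343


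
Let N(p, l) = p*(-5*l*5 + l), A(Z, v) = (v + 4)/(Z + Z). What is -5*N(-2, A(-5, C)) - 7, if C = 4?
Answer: 185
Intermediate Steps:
A(Z, v) = (4 + v)/(2*Z) (A(Z, v) = (4 + v)/((2*Z)) = (4 + v)*(1/(2*Z)) = (4 + v)/(2*Z))
N(p, l) = -24*l*p (N(p, l) = p*(-25*l + l) = p*(-24*l) = -24*l*p)
-5*N(-2, A(-5, C)) - 7 = -(-120)*(½)*(4 + 4)/(-5)*(-2) - 7 = -(-120)*(½)*(-⅕)*8*(-2) - 7 = -(-120)*(-4)*(-2)/5 - 7 = -5*(-192/5) - 7 = 192 - 7 = 185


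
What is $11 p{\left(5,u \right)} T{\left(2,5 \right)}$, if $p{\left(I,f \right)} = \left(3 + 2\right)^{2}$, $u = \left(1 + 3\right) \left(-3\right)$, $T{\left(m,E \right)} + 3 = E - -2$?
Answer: $1100$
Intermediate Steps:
$T{\left(m,E \right)} = -1 + E$ ($T{\left(m,E \right)} = -3 + \left(E - -2\right) = -3 + \left(E + 2\right) = -3 + \left(2 + E\right) = -1 + E$)
$u = -12$ ($u = 4 \left(-3\right) = -12$)
$p{\left(I,f \right)} = 25$ ($p{\left(I,f \right)} = 5^{2} = 25$)
$11 p{\left(5,u \right)} T{\left(2,5 \right)} = 11 \cdot 25 \left(-1 + 5\right) = 275 \cdot 4 = 1100$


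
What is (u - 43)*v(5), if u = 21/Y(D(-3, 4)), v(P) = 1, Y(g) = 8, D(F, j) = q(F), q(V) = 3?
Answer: -323/8 ≈ -40.375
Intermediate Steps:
D(F, j) = 3
u = 21/8 ≈ 2.6250
(u - 43)*v(5) = (21/8 - 43)*1 = -323/8*1 = -323/8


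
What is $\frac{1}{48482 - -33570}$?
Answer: $\frac{1}{82052} \approx 1.2187 \cdot 10^{-5}$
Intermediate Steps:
$\frac{1}{48482 - -33570} = \frac{1}{48482 + 33570} = \frac{1}{82052}$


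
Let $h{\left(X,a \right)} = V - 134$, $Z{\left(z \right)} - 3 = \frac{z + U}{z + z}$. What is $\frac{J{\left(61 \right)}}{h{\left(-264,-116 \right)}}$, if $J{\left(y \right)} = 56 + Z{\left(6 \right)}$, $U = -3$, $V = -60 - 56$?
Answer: $- \frac{237}{1000} \approx -0.237$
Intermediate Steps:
$V = -116$
$Z{\left(z \right)} = 3 + \frac{-3 + z}{2 z}$ ($Z{\left(z \right)} = 3 + \frac{z - 3}{z + z} = 3 + \frac{-3 + z}{2 z}$)
$h{\left(X,a \right)} = -250$ ($h{\left(X,a \right)} = -116 - 134 = -250$)
$J{\left(y \right)} = \frac{237}{4}$ ($J{\left(y \right)} = 56 + \frac{-3 + 7 \cdot 6}{2 \cdot 6} = 56 + \frac{1}{2} \cdot \frac{1}{6} \left(-3 + 42\right) = 56 + \frac{1}{2} \cdot \frac{1}{6} \cdot 39 = 56 + \frac{13}{4} = \frac{237}{4}$)
$\frac{J{\left(61 \right)}}{h{\left(-264,-116 \right)}} = \frac{237}{4 \left(-250\right)} = \frac{237}{4} \left(- \frac{1}{250}\right) = - \frac{237}{1000}$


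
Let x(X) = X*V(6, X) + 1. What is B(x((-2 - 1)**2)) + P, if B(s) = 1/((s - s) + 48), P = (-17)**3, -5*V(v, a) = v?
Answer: -235823/48 ≈ -4913.0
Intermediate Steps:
V(v, a) = -v/5
P = -4913
x(X) = 1 - 6*X/5 (x(X) = X*(-1/5*6) + 1 = X*(-6/5) + 1 = -6*X/5 + 1 = 1 - 6*X/5)
B(s) = 1/48 (B(s) = 1/(0 + 48) = 1/48)
B(x((-2 - 1)**2)) + P = 1/48 - 4913 = -235823/48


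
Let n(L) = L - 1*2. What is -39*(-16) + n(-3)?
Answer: 619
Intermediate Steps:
n(L) = -2 + L (n(L) = L - 2 = -2 + L)
-39*(-16) + n(-3) = -39*(-16) + (-2 - 3) = 624 - 5 = 619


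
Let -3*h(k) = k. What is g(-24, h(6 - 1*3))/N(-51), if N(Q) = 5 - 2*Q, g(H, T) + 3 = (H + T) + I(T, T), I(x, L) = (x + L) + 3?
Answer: -27/107 ≈ -0.25234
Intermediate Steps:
I(x, L) = 3 + L + x (I(x, L) = (L + x) + 3 = 3 + L + x)
h(k) = -k/3
g(H, T) = H + 3*T (g(H, T) = -3 + ((H + T) + (3 + T + T)) = -3 + ((H + T) + (3 + 2*T)) = -3 + (3 + H + 3*T) = H + 3*T)
g(-24, h(6 - 1*3))/N(-51) = (-24 + 3*(-(6 - 1*3)/3))/(5 - 2*(-51)) = (-24 + 3*(-(6 - 3)/3))/(5 + 102) = (-24 + 3*(-⅓*3))/107 = (-24 + 3*(-1))*(1/107) = (-24 - 3)*(1/107) = -27*1/107 = -27/107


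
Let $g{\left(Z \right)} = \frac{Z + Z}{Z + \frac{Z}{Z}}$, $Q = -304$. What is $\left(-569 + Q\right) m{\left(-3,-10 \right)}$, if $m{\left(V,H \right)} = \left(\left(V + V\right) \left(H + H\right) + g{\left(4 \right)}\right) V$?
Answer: $\frac{1592352}{5} \approx 3.1847 \cdot 10^{5}$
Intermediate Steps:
$g{\left(Z \right)} = \frac{2 Z}{1 + Z}$ ($g{\left(Z \right)} = \frac{2 Z}{Z + 1} = \frac{2 Z}{1 + Z}$)
$m{\left(V,H \right)} = V \left(\frac{8}{5} + 4 H V\right)$ ($m{\left(V,H \right)} = \left(\left(V + V\right) \left(H + H\right) + 2 \cdot 4 \frac{1}{1 + 4}\right) V = \left(2 V 2 H + 2 \cdot 4 \cdot \frac{1}{5}\right) V = \left(4 H V + 2 \cdot 4 \cdot \frac{1}{5}\right) V = \left(4 H V + \frac{8}{5}\right) V = \left(\frac{8}{5} + 4 H V\right) V = V \left(\frac{8}{5} + 4 H V\right)$)
$\left(-569 + Q\right) m{\left(-3,-10 \right)} = \left(-569 - 304\right) \frac{4}{5} \left(-3\right) \left(2 + 5 \left(-10\right) \left(-3\right)\right) = - 873 \cdot \frac{4}{5} \left(-3\right) \left(2 + 150\right) = - 873 \cdot \frac{4}{5} \left(-3\right) 152 = \left(-873\right) \left(- \frac{1824}{5}\right) = \frac{1592352}{5}$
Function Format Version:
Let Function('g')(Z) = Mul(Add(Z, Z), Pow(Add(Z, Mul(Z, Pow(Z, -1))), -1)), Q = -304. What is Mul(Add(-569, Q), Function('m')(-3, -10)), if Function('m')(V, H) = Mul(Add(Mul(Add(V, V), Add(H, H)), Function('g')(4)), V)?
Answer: Rational(1592352, 5) ≈ 3.1847e+5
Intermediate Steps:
Function('g')(Z) = Mul(2, Z, Pow(Add(1, Z), -1)) (Function('g')(Z) = Mul(Mul(2, Z), Pow(Add(Z, 1), -1)) = Mul(Mul(2, Z), Pow(Add(1, Z), -1)) = Mul(2, Z, Pow(Add(1, Z), -1)))
Function('m')(V, H) = Mul(V, Add(Rational(8, 5), Mul(4, H, V))) (Function('m')(V, H) = Mul(Add(Mul(Add(V, V), Add(H, H)), Mul(2, 4, Pow(Add(1, 4), -1))), V) = Mul(Add(Mul(Mul(2, V), Mul(2, H)), Mul(2, 4, Pow(5, -1))), V) = Mul(Add(Mul(4, H, V), Mul(2, 4, Rational(1, 5))), V) = Mul(Add(Mul(4, H, V), Rational(8, 5)), V) = Mul(Add(Rational(8, 5), Mul(4, H, V)), V) = Mul(V, Add(Rational(8, 5), Mul(4, H, V))))
Mul(Add(-569, Q), Function('m')(-3, -10)) = Mul(Add(-569, -304), Mul(Rational(4, 5), -3, Add(2, Mul(5, -10, -3)))) = Mul(-873, Mul(Rational(4, 5), -3, Add(2, 150))) = Mul(-873, Mul(Rational(4, 5), -3, 152)) = Mul(-873, Rational(-1824, 5)) = Rational(1592352, 5)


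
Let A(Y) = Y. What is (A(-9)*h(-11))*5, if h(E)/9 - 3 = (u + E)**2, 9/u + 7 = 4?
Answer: -80595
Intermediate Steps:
u = -3 (u = 9/(-7 + 4) = 9/(-3) = 9*(-1/3) = -3)
h(E) = 27 + 9*(-3 + E)**2
(A(-9)*h(-11))*5 = -9*(27 + 9*(-3 - 11)**2)*5 = -9*(27 + 9*(-14)**2)*5 = -9*(27 + 9*196)*5 = -9*(27 + 1764)*5 = -9*1791*5 = -16119*5 = -80595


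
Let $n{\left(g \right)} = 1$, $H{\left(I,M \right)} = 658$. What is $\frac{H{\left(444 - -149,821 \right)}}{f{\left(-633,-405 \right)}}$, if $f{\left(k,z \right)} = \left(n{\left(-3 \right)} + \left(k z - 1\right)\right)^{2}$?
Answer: $\frac{658}{65723013225} \approx 1.0012 \cdot 10^{-8}$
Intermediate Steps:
$f{\left(k,z \right)} = k^{2} z^{2}$ ($f{\left(k,z \right)} = \left(1 + \left(k z - 1\right)\right)^{2} = \left(1 + \left(-1 + k z\right)\right)^{2} = \left(k z\right)^{2} = k^{2} z^{2}$)
$\frac{H{\left(444 - -149,821 \right)}}{f{\left(-633,-405 \right)}} = \frac{658}{\left(-633\right)^{2} \left(-405\right)^{2}} = \frac{658}{400689 \cdot 164025} = \frac{658}{65723013225}$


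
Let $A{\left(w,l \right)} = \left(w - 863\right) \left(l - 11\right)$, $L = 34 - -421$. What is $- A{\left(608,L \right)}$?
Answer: $113220$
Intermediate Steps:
$L = 455$ ($L = 34 + 421 = 455$)
$A{\left(w,l \right)} = \left(-863 + w\right) \left(-11 + l\right)$
$- A{\left(608,L \right)} = - (9493 - 392665 - 6688 + 455 \cdot 608) = - (9493 - 392665 - 6688 + 276640) = \left(-1\right) \left(-113220\right) = 113220$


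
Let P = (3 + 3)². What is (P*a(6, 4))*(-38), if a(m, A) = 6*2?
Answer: -16416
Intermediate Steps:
P = 36 (P = 6² = 36)
a(m, A) = 12
(P*a(6, 4))*(-38) = (36*12)*(-38) = 432*(-38) = -16416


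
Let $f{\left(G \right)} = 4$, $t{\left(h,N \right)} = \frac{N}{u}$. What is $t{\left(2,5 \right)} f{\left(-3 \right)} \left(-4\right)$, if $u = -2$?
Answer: $40$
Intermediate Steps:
$t{\left(h,N \right)} = - \frac{N}{2}$ ($t{\left(h,N \right)} = \frac{N}{-2} = N \left(- \frac{1}{2}\right) = - \frac{N}{2}$)
$t{\left(2,5 \right)} f{\left(-3 \right)} \left(-4\right) = \left(- \frac{1}{2}\right) 5 \cdot 4 \left(-4\right) = \left(- \frac{5}{2}\right) 4 \left(-4\right) = \left(-10\right) \left(-4\right) = 40$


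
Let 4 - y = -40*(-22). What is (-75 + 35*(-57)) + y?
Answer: -2946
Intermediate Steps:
y = -876 (y = 4 - (-40)*(-22) = 4 - 1*880 = 4 - 880 = -876)
(-75 + 35*(-57)) + y = (-75 + 35*(-57)) - 876 = (-75 - 1995) - 876 = -2070 - 876 = -2946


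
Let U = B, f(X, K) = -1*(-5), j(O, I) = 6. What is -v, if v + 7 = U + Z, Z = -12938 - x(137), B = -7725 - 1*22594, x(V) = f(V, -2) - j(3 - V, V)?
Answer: 43263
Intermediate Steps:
f(X, K) = 5
x(V) = -1 (x(V) = 5 - 1*6 = 5 - 6 = -1)
B = -30319 (B = -7725 - 22594 = -30319)
U = -30319
Z = -12937 (Z = -12938 - 1*(-1) = -12938 + 1 = -12937)
v = -43263 (v = -7 + (-30319 - 12937) = -7 - 43256 = -43263)
-v = -1*(-43263) = 43263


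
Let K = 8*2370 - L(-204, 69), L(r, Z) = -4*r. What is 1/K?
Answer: 1/18144 ≈ 5.5115e-5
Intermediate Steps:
K = 18144 (K = 8*2370 - (-4)*(-204) = 18960 - 1*816 = 18960 - 816 = 18144)
1/K = 1/18144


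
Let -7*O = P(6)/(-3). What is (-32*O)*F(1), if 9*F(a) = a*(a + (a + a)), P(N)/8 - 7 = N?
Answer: -3328/63 ≈ -52.825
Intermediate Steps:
P(N) = 56 + 8*N
O = 104/21 (O = -(56 + 8*6)/(7*(-3)) = -(-1)*(56 + 48)/21 = -(-1)*104/21 = -⅐*(-104/3) = 104/21 ≈ 4.9524)
F(a) = a²/3 (F(a) = (a*(a + (a + a)))/9 = (a*(a + 2*a))/9 = (a*(3*a))/9 = (3*a²)/9 = a²/3)
(-32*O)*F(1) = (-32*104/21)*((⅓)*1²) = -3328/63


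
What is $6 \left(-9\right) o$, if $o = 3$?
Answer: $-162$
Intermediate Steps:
$6 \left(-9\right) o = 6 \left(-9\right) 3 = \left(-54\right) 3 = -162$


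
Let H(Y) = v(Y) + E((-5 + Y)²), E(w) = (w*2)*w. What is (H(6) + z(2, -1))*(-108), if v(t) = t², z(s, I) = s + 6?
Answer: -4968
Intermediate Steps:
z(s, I) = 6 + s
E(w) = 2*w² (E(w) = (2*w)*w = 2*w²)
H(Y) = Y² + 2*(-5 + Y)⁴ (H(Y) = Y² + 2*((-5 + Y)²)² = Y² + 2*(-5 + Y)⁴)
(H(6) + z(2, -1))*(-108) = ((6² + 2*(-5 + 6)⁴) + (6 + 2))*(-108) = ((36 + 2*1⁴) + 8)*(-108) = ((36 + 2*1) + 8)*(-108) = ((36 + 2) + 8)*(-108) = (38 + 8)*(-108) = 46*(-108) = -4968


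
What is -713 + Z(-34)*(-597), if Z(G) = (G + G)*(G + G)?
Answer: -2761241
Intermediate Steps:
Z(G) = 4*G**2 (Z(G) = (2*G)*(2*G) = 4*G**2)
-713 + Z(-34)*(-597) = -713 + (4*(-34)**2)*(-597) = -713 + (4*1156)*(-597) = -713 + 4624*(-597) = -713 - 2760528 = -2761241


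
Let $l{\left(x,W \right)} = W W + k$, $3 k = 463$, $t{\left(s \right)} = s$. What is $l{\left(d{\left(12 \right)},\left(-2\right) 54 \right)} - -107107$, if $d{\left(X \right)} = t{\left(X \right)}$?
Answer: $\frac{356776}{3} \approx 1.1893 \cdot 10^{5}$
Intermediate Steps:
$k = \frac{463}{3}$ ($k = \frac{1}{3} \cdot 463 = \frac{463}{3} \approx 154.33$)
$d{\left(X \right)} = X$
$l{\left(x,W \right)} = \frac{463}{3} + W^{2}$ ($l{\left(x,W \right)} = W W + \frac{463}{3} = W^{2} + \frac{463}{3} = \frac{463}{3} + W^{2}$)
$l{\left(d{\left(12 \right)},\left(-2\right) 54 \right)} - -107107 = \left(\frac{463}{3} + \left(\left(-2\right) 54\right)^{2}\right) - -107107 = \left(\frac{463}{3} + \left(-108\right)^{2}\right) + 107107 = \left(\frac{463}{3} + 11664\right) + 107107 = \frac{35455}{3} + 107107 = \frac{356776}{3}$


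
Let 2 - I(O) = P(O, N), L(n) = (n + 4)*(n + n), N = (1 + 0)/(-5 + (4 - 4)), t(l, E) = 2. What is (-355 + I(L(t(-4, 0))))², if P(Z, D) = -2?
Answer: 123201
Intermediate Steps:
N = -⅕ (N = 1/(-5 + 0) = 1/(-5) = 1*(-⅕) = -⅕ ≈ -0.20000)
L(n) = 2*n*(4 + n) (L(n) = (4 + n)*(2*n) = 2*n*(4 + n))
I(O) = 4 (I(O) = 2 - 1*(-2) = 2 + 2 = 4)
(-355 + I(L(t(-4, 0))))² = (-355 + 4)² = (-351)² = 123201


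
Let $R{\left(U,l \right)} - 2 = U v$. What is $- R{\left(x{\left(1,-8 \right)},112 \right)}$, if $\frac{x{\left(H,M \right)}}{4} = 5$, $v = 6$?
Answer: $-122$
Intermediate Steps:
$x{\left(H,M \right)} = 20$ ($x{\left(H,M \right)} = 4 \cdot 5 = 20$)
$R{\left(U,l \right)} = 2 + 6 U$ ($R{\left(U,l \right)} = 2 + U 6 = 2 + 6 U$)
$- R{\left(x{\left(1,-8 \right)},112 \right)} = - (2 + 6 \cdot 20) = - (2 + 120) = \left(-1\right) 122 = -122$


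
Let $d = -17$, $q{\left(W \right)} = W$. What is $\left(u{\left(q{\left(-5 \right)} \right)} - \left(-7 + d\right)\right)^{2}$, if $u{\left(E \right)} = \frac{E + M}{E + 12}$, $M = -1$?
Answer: $\frac{26244}{49} \approx 535.59$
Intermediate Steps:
$u{\left(E \right)} = \frac{-1 + E}{12 + E}$ ($u{\left(E \right)} = \frac{E - 1}{E + 12} = \frac{-1 + E}{12 + E}$)
$\left(u{\left(q{\left(-5 \right)} \right)} - \left(-7 + d\right)\right)^{2} = \left(\frac{-1 - 5}{12 - 5} + \left(7 - -17\right)\right)^{2} = \left(\frac{1}{7} \left(-6\right) + \left(7 + 17\right)\right)^{2} = \left(\frac{1}{7} \left(-6\right) + 24\right)^{2} = \left(- \frac{6}{7} + 24\right)^{2} = \left(\frac{162}{7}\right)^{2} = \frac{26244}{49}$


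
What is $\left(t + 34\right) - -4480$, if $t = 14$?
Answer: $4528$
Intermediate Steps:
$\left(t + 34\right) - -4480 = \left(14 + 34\right) - -4480 = 48 + 4480 = 4528$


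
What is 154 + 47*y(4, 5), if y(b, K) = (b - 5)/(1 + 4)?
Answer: 723/5 ≈ 144.60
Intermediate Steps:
y(b, K) = -1 + b/5 (y(b, K) = (-5 + b)/5 = (-5 + b)*(1/5) = -1 + b/5)
154 + 47*y(4, 5) = 154 + 47*(-1 + (1/5)*4) = 154 + 47*(-1 + 4/5) = 154 + 47*(-1/5) = 154 - 47/5 = 723/5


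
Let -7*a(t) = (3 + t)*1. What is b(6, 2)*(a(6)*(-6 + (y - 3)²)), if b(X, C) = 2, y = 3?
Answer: 108/7 ≈ 15.429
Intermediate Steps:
a(t) = -3/7 - t/7 (a(t) = -(3 + t)/7 = -3/7 - t/7)
b(6, 2)*(a(6)*(-6 + (y - 3)²)) = 2*((-3/7 - ⅐*6)*(-6 + (3 - 3)²)) = 2*((-3/7 - 6/7)*(-6 + 0²)) = 2*(-9*(-6 + 0)/7) = 2*(-9/7*(-6)) = 2*(54/7) = 108/7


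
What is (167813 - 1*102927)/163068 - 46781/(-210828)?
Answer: 591896381/954980564 ≈ 0.61980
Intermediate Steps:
(167813 - 1*102927)/163068 - 46781/(-210828) = (167813 - 102927)*(1/163068) - 46781*(-1/210828) = 64886*(1/163068) + 46781/210828 = 32443/81534 + 46781/210828 = 591896381/954980564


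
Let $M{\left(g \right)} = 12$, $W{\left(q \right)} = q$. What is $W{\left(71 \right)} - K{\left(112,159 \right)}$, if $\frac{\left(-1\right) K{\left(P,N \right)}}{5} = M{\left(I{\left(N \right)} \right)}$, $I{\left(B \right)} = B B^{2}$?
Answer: $131$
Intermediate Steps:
$I{\left(B \right)} = B^{3}$
$K{\left(P,N \right)} = -60$ ($K{\left(P,N \right)} = \left(-5\right) 12 = -60$)
$W{\left(71 \right)} - K{\left(112,159 \right)} = 71 - -60 = 71 + 60 = 131$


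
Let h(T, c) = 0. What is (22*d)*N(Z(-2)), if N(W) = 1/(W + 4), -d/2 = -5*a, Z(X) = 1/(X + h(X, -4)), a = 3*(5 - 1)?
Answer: 5280/7 ≈ 754.29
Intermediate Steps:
a = 12 (a = 3*4 = 12)
Z(X) = 1/X (Z(X) = 1/(X + 0) = 1/X)
d = 120 (d = -(-10)*12 = -2*(-60) = 120)
N(W) = 1/(4 + W)
(22*d)*N(Z(-2)) = (22*120)/(4 + 1/(-2)) = 2640/(4 - ½) = 2640/(7/2) = 2640*(2/7) = 5280/7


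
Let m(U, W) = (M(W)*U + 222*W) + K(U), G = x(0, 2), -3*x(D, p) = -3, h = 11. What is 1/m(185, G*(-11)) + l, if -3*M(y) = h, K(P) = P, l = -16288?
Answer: -143432131/8806 ≈ -16288.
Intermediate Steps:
x(D, p) = 1 (x(D, p) = -⅓*(-3) = 1)
G = 1
M(y) = -11/3 (M(y) = -⅓*11 = -11/3)
m(U, W) = 222*W - 8*U/3 (m(U, W) = (-11*U/3 + 222*W) + U = (222*W - 11*U/3) + U = 222*W - 8*U/3)
1/m(185, G*(-11)) + l = 1/(222*(1*(-11)) - 8/3*185) - 16288 = 1/(222*(-11) - 1480/3) - 16288 = 1/(-2442 - 1480/3) - 16288 = 1/(-8806/3) - 16288 = -3/8806 - 16288 = -143432131/8806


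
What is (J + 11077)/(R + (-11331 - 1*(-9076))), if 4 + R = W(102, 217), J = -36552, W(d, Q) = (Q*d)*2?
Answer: -25475/42009 ≈ -0.60642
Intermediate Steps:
W(d, Q) = 2*Q*d
R = 44264 (R = -4 + 2*217*102 = -4 + 44268 = 44264)
(J + 11077)/(R + (-11331 - 1*(-9076))) = (-36552 + 11077)/(44264 + (-11331 - 1*(-9076))) = -25475/(44264 + (-11331 + 9076)) = -25475/(44264 - 2255) = -25475/42009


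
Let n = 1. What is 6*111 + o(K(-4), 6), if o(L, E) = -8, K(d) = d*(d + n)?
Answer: 658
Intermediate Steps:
K(d) = d*(1 + d) (K(d) = d*(d + 1) = d*(1 + d))
6*111 + o(K(-4), 6) = 6*111 - 8 = 666 - 8 = 658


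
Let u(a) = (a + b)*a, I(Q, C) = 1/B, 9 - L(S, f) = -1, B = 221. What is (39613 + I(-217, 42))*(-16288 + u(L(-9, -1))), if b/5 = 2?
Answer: -140841977712/221 ≈ -6.3729e+8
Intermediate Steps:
b = 10 (b = 5*2 = 10)
L(S, f) = 10 (L(S, f) = 9 - 1*(-1) = 9 + 1 = 10)
I(Q, C) = 1/221
u(a) = a*(10 + a) (u(a) = (a + 10)*a = (10 + a)*a = a*(10 + a))
(39613 + I(-217, 42))*(-16288 + u(L(-9, -1))) = (39613 + 1/221)*(-16288 + 10*(10 + 10)) = 8754474*(-16288 + 10*20)/221 = 8754474*(-16288 + 200)/221 = (8754474/221)*(-16088) = -140841977712/221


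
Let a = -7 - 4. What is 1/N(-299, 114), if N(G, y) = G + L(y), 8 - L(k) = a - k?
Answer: -1/166 ≈ -0.0060241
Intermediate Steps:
a = -11
L(k) = 19 + k (L(k) = 8 - (-11 - k) = 8 + (11 + k) = 19 + k)
N(G, y) = 19 + G + y (N(G, y) = G + (19 + y) = 19 + G + y)
1/N(-299, 114) = 1/(19 - 299 + 114) = 1/(-166) = -1/166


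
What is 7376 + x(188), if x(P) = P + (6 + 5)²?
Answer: 7685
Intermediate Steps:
x(P) = 121 + P (x(P) = P + 11² = P + 121 = 121 + P)
7376 + x(188) = 7376 + (121 + 188) = 7376 + 309 = 7685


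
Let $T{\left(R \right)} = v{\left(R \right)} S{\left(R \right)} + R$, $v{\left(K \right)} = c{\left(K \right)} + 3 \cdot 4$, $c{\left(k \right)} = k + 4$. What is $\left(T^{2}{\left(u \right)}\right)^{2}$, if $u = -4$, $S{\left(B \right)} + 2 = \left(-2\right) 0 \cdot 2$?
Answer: $614656$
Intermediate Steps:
$c{\left(k \right)} = 4 + k$
$v{\left(K \right)} = 16 + K$ ($v{\left(K \right)} = \left(4 + K\right) + 3 \cdot 4 = \left(4 + K\right) + 12 = 16 + K$)
$S{\left(B \right)} = -2$ ($S{\left(B \right)} = -2 + \left(-2\right) 0 \cdot 2 = -2 + 0 \cdot 2 = -2 + 0 = -2$)
$T{\left(R \right)} = -32 - R$ ($T{\left(R \right)} = \left(16 + R\right) \left(-2\right) + R = \left(-32 - 2 R\right) + R = -32 - R$)
$\left(T^{2}{\left(u \right)}\right)^{2} = \left(\left(-32 - -4\right)^{2}\right)^{2} = \left(\left(-32 + 4\right)^{2}\right)^{2} = \left(\left(-28\right)^{2}\right)^{2} = 784^{2} = 614656$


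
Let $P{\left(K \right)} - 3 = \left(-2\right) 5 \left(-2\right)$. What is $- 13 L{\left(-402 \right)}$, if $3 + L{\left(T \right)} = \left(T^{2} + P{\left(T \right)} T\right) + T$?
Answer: $-1975389$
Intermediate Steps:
$P{\left(K \right)} = 23$ ($P{\left(K \right)} = 3 + \left(-2\right) 5 \left(-2\right) = 3 - -20 = 3 + 20 = 23$)
$L{\left(T \right)} = -3 + T^{2} + 24 T$ ($L{\left(T \right)} = -3 + \left(\left(T^{2} + 23 T\right) + T\right) = -3 + \left(T^{2} + 24 T\right) = -3 + T^{2} + 24 T$)
$- 13 L{\left(-402 \right)} = - 13 \left(-3 + \left(-402\right)^{2} + 24 \left(-402\right)\right) = - 13 \left(-3 + 161604 - 9648\right) = \left(-13\right) 151953 = -1975389$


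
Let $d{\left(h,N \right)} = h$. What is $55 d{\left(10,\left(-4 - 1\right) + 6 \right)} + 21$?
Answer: $571$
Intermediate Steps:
$55 d{\left(10,\left(-4 - 1\right) + 6 \right)} + 21 = 55 \cdot 10 + 21 = 550 + 21 = 571$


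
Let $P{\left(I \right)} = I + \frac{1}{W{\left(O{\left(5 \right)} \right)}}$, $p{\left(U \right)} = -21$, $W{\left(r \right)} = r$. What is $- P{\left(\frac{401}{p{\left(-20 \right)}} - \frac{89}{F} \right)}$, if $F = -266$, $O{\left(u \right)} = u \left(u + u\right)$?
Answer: $\frac{186938}{9975} \approx 18.741$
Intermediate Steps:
$O{\left(u \right)} = 2 u^{2}$ ($O{\left(u \right)} = u 2 u = 2 u^{2}$)
$P{\left(I \right)} = \frac{1}{50} + I$ ($P{\left(I \right)} = I + \frac{1}{2 \cdot 5^{2}} = I + \frac{1}{2 \cdot 25} = I + \frac{1}{50} = \frac{1}{50} + I$)
$- P{\left(\frac{401}{p{\left(-20 \right)}} - \frac{89}{F} \right)} = - (\frac{1}{50} + \left(\frac{401}{-21} - \frac{89}{-266}\right)) = - (\frac{1}{50} + \left(401 \left(- \frac{1}{21}\right) - - \frac{89}{266}\right)) = - (\frac{1}{50} + \left(- \frac{401}{21} + \frac{89}{266}\right)) = - (\frac{1}{50} - \frac{14971}{798}) = \left(-1\right) \left(- \frac{186938}{9975}\right) = \frac{186938}{9975}$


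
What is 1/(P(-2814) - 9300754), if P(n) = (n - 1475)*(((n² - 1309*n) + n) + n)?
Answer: -1/49746663520 ≈ -2.0102e-11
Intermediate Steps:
P(n) = (-1475 + n)*(n² - 1307*n) (P(n) = (-1475 + n)*((n² - 1308*n) + n) = (-1475 + n)*(n² - 1307*n))
1/(P(-2814) - 9300754) = 1/(-2814*(1927825 + (-2814)² - 2782*(-2814)) - 9300754) = 1/(-2814*(1927825 + 7918596 + 7828548) - 9300754) = 1/(-2814*17674969 - 9300754) = 1/(-49737362766 - 9300754) = 1/(-49746663520) = -1/49746663520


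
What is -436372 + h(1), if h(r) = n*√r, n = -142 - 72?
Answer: -436586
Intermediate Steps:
n = -214
h(r) = -214*√r
-436372 + h(1) = -436372 - 214*√1 = -436372 - 214*1 = -436372 - 214 = -436586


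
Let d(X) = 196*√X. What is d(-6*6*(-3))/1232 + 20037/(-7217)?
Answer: -20037/7217 + 21*√3/22 ≈ -1.1230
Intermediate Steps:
d(-6*6*(-3))/1232 + 20037/(-7217) = (196*√(-6*6*(-3)))/1232 + 20037/(-7217) = (196*√(-36*(-3)))*(1/1232) + 20037*(-1/7217) = (196*√108)*(1/1232) - 20037/7217 = (196*(6*√3))*(1/1232) - 20037/7217 = (1176*√3)*(1/1232) - 20037/7217 = 21*√3/22 - 20037/7217 = -20037/7217 + 21*√3/22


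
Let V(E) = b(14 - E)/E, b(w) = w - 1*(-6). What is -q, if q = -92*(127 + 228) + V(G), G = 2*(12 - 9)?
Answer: 97973/3 ≈ 32658.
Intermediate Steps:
b(w) = 6 + w (b(w) = w + 6 = 6 + w)
G = 6 (G = 2*3 = 6)
V(E) = (20 - E)/E (V(E) = (6 + (14 - E))/E = (20 - E)/E)
q = -97973/3 (q = -92*(127 + 228) + (20 - 1*6)/6 = -92*355 + (20 - 6)/6 = -32660 + (⅙)*14 = -32660 + 7/3 = -97973/3 ≈ -32658.)
-q = -1*(-97973/3) = 97973/3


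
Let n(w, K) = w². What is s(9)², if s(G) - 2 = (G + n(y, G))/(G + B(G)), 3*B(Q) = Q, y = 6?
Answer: 529/16 ≈ 33.063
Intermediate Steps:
B(Q) = Q/3
s(G) = 2 + 3*(36 + G)/(4*G) (s(G) = 2 + (G + 6²)/(G + G/3) = 2 + (G + 36)/((4*G/3)) = 2 + (36 + G)*(3/(4*G)) = 2 + 3*(36 + G)/(4*G))
s(9)² = (11/4 + 27/9)² = (11/4 + 27*(⅑))² = (11/4 + 3)² = (23/4)² = 529/16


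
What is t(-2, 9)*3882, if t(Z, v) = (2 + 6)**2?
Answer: 248448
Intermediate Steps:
t(Z, v) = 64 (t(Z, v) = 8**2 = 64)
t(-2, 9)*3882 = 64*3882 = 248448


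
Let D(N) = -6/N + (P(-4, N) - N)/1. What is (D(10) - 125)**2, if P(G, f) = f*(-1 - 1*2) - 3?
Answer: 710649/25 ≈ 28426.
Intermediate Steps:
P(G, f) = -3 - 3*f (P(G, f) = f*(-1 - 2) - 3 = f*(-3) - 3 = -3*f - 3 = -3 - 3*f)
D(N) = -3 - 6/N - 4*N (D(N) = -6/N + ((-3 - 3*N) - N)/1 = -6/N + (-3 - 4*N)*1 = -6/N + (-3 - 4*N) = -3 - 6/N - 4*N)
(D(10) - 125)**2 = ((-3 - 6/10 - 4*10) - 125)**2 = ((-3 - 6*1/10 - 40) - 125)**2 = ((-3 - 3/5 - 40) - 125)**2 = (-218/5 - 125)**2 = (-843/5)**2 = 710649/25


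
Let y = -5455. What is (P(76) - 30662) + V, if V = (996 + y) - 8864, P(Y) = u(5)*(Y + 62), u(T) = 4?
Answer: -43433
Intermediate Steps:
P(Y) = 248 + 4*Y (P(Y) = 4*(Y + 62) = 4*(62 + Y) = 248 + 4*Y)
V = -13323 (V = (996 - 5455) - 8864 = -4459 - 8864 = -13323)
(P(76) - 30662) + V = ((248 + 4*76) - 30662) - 13323 = ((248 + 304) - 30662) - 13323 = (552 - 30662) - 13323 = -30110 - 13323 = -43433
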